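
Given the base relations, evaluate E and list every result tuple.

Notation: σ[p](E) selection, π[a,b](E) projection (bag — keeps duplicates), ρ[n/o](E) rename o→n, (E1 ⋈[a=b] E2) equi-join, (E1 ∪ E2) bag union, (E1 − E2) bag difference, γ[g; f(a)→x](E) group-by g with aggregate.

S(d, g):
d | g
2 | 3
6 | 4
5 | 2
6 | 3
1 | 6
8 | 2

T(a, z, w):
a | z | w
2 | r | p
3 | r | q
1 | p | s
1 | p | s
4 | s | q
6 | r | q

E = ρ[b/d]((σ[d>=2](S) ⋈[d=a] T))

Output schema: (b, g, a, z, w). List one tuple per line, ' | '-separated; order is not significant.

Per-node cardinality:
  S → 6
  σ[d>=2](S) → 5
  T → 6
  (σ[d>=2](S) ⋈[d=a] T) → 3
  ρ[b/d]((σ[d>=2](S) ⋈[d=a] T)) → 3

== RESULT ==
b | g | a | z | w
2 | 3 | 2 | r | p
6 | 3 | 6 | r | q
6 | 4 | 6 | r | q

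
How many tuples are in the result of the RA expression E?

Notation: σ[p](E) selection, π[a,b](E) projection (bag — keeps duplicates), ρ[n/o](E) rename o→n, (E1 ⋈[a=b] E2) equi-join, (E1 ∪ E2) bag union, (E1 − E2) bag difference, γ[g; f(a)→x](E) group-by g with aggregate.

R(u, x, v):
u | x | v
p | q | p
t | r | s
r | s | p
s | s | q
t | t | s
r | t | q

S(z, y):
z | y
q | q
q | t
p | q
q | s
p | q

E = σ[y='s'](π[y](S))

Per-node cardinality:
  S → 5
  π[y](S) → 5
  σ[y='s'](π[y](S)) → 1

|E| = 1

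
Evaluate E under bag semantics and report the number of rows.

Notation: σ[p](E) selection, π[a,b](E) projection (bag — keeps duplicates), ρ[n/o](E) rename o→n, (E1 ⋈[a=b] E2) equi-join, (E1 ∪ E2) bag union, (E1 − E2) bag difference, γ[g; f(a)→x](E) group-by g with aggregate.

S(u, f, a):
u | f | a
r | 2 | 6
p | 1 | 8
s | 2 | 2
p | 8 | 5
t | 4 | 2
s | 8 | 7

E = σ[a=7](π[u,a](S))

Per-node cardinality:
  S → 6
  π[u,a](S) → 6
  σ[a=7](π[u,a](S)) → 1

|E| = 1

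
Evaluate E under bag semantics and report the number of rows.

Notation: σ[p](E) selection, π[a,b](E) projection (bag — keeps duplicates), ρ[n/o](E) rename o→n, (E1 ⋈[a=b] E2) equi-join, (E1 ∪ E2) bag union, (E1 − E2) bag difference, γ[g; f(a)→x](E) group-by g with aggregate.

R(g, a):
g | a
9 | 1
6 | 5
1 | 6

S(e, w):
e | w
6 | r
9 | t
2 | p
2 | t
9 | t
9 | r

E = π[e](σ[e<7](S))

Stepwise |·|:
  S → 6
  σ[e<7](S) → 3
  π[e](σ[e<7](S)) → 3

|E| = 3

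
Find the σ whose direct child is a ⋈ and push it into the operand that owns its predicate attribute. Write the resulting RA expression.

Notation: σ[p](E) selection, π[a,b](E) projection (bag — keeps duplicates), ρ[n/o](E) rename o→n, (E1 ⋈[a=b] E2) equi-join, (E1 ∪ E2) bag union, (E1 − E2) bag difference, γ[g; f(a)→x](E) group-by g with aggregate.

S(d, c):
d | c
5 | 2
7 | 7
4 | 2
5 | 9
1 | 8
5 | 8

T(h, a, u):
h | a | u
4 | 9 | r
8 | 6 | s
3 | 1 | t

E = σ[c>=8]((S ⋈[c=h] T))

σ filters on c, owned by the left side.
E' = (σ[c>=8](S) ⋈[c=h] T)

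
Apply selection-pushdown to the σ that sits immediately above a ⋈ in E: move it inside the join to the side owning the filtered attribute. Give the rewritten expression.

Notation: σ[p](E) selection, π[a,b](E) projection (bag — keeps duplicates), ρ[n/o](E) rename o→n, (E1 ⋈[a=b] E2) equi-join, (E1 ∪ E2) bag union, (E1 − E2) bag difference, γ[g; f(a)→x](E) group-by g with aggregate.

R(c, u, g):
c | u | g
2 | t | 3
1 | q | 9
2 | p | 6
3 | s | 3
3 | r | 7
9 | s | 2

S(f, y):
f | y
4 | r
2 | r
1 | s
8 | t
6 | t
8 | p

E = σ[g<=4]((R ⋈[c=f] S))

σ filters on g, owned by the left side.
E' = (σ[g<=4](R) ⋈[c=f] S)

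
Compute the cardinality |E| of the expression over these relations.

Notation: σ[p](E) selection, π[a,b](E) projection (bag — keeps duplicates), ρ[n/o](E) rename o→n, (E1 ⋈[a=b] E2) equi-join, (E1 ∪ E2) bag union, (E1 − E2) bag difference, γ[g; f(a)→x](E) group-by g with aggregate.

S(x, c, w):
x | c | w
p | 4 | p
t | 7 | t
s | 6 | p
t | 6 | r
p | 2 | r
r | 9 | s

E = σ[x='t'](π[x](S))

Subexpression sizes:
  S → 6
  π[x](S) → 6
  σ[x='t'](π[x](S)) → 2

|E| = 2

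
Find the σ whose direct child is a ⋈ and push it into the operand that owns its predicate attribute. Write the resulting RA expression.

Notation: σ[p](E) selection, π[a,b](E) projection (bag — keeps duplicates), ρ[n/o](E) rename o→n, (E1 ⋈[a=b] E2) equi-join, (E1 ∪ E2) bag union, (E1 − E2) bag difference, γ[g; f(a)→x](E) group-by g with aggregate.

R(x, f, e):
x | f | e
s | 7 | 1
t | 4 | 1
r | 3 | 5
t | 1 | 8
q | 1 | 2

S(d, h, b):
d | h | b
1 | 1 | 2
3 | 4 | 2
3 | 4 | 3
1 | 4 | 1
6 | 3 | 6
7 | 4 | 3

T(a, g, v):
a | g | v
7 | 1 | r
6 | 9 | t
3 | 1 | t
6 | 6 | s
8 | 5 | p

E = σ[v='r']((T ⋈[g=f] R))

σ filters on v, owned by the left side.
E' = (σ[v='r'](T) ⋈[g=f] R)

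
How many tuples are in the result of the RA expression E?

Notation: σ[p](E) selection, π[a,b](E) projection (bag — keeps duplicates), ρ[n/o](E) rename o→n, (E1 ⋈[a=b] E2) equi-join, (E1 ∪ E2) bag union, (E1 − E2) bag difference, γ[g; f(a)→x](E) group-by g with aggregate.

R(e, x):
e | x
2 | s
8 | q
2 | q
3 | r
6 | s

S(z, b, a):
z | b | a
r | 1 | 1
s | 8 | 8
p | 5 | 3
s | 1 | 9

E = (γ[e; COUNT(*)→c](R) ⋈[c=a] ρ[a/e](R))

Stepwise |·|:
  R → 5
  γ[e; COUNT(*)→c](R) → 4
  R → 5
  ρ[a/e](R) → 5
  (γ[e; COUNT(*)→c](R) ⋈[c=a] ρ[a/e](R)) → 2

|E| = 2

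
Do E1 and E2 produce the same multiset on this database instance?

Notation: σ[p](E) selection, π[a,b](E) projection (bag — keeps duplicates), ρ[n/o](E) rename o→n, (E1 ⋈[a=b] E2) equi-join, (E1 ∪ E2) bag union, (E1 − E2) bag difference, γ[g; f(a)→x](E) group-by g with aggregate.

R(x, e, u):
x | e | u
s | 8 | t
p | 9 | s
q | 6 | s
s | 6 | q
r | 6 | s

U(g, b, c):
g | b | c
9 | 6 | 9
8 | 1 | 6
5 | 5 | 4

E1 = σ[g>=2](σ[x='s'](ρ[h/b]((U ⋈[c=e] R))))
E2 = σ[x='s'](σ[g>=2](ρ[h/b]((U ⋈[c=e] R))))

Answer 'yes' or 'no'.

E1 row counts bottom-up:
  U → 3
  R → 5
  (U ⋈[c=e] R) → 4
  ρ[h/b]((U ⋈[c=e] R)) → 4
  σ[x='s'](ρ[h/b]((U ⋈[c=e] R))) → 1
  σ[g>=2](σ[x='s'](ρ[h/b]((U ⋈[c=e] R)))) → 1
E2 row counts bottom-up:
  U → 3
  R → 5
  (U ⋈[c=e] R) → 4
  ρ[h/b]((U ⋈[c=e] R)) → 4
  σ[g>=2](ρ[h/b]((U ⋈[c=e] R))) → 4
  σ[x='s'](σ[g>=2](ρ[h/b]((U ⋈[c=e] R)))) → 1

E1 and E2 produce the same multiset:
g | h | c | x | e | u
8 | 1 | 6 | s | 6 | q

yes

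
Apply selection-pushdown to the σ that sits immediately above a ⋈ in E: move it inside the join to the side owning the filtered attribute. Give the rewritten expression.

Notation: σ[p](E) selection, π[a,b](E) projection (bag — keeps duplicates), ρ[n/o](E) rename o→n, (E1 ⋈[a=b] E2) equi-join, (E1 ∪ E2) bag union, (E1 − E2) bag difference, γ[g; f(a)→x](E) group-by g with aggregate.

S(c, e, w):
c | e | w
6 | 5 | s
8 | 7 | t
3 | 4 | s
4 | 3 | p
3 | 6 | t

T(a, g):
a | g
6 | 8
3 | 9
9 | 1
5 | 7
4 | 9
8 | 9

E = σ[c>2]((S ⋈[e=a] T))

σ filters on c, owned by the left side.
E' = (σ[c>2](S) ⋈[e=a] T)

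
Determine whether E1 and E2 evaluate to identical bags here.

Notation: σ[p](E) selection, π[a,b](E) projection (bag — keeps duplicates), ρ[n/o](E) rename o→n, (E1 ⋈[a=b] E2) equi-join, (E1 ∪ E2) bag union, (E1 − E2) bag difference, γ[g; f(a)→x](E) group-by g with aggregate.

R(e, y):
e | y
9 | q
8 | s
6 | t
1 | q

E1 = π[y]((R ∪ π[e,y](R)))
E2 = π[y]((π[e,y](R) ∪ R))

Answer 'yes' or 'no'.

E1 stepwise |·|:
  R → 4
  R → 4
  π[e,y](R) → 4
  (R ∪ π[e,y](R)) → 8
  π[y]((R ∪ π[e,y](R))) → 8
E2 stepwise |·|:
  R → 4
  π[e,y](R) → 4
  R → 4
  (π[e,y](R) ∪ R) → 8
  π[y]((π[e,y](R) ∪ R)) → 8

E1 and E2 produce the same multiset:
y
q
q
q
q
s
s
t
t

yes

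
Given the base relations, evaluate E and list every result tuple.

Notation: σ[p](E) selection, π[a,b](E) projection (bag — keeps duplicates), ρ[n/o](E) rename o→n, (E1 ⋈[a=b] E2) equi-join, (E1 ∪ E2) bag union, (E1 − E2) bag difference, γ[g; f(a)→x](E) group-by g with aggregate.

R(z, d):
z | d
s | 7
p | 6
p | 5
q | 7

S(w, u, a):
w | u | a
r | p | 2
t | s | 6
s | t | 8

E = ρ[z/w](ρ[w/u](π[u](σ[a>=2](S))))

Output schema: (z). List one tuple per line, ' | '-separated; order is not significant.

Per-node cardinality:
  S → 3
  σ[a>=2](S) → 3
  π[u](σ[a>=2](S)) → 3
  ρ[w/u](π[u](σ[a>=2](S))) → 3
  ρ[z/w](ρ[w/u](π[u](σ[a>=2](S)))) → 3

== RESULT ==
z
p
s
t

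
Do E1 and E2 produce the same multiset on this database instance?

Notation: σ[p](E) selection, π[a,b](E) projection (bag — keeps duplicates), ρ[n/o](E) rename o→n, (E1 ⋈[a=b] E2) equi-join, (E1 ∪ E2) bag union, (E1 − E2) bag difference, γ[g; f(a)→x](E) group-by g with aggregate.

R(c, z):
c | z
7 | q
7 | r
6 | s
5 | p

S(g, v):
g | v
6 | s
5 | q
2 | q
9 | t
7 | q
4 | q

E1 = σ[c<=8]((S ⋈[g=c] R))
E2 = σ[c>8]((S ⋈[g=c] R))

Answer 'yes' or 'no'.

E1 stepwise |·|:
  S → 6
  R → 4
  (S ⋈[g=c] R) → 4
  σ[c<=8]((S ⋈[g=c] R)) → 4
E2 stepwise |·|:
  S → 6
  R → 4
  (S ⋈[g=c] R) → 4
  σ[c>8]((S ⋈[g=c] R)) → 0

E1 result:
g | v | c | z
5 | q | 5 | p
6 | s | 6 | s
7 | q | 7 | q
7 | q | 7 | r
E2 result:
g | v | c | z
(0 rows)
Witness: (7, 'q', 7, 'q') appears 1× in E1 but 0× in E2.

no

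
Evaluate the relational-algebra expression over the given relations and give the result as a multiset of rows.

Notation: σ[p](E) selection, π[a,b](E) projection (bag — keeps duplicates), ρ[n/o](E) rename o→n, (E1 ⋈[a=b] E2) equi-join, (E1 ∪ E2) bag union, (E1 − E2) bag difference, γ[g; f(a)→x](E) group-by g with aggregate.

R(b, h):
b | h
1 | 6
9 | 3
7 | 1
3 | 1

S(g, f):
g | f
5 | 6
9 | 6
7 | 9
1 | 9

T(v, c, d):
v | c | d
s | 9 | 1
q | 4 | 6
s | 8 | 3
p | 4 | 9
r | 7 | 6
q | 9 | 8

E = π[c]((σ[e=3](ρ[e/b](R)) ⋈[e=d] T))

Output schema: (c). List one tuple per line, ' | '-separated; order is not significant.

Row counts bottom-up:
  R → 4
  ρ[e/b](R) → 4
  σ[e=3](ρ[e/b](R)) → 1
  T → 6
  (σ[e=3](ρ[e/b](R)) ⋈[e=d] T) → 1
  π[c]((σ[e=3](ρ[e/b](R)) ⋈[e=d] T)) → 1

== RESULT ==
c
8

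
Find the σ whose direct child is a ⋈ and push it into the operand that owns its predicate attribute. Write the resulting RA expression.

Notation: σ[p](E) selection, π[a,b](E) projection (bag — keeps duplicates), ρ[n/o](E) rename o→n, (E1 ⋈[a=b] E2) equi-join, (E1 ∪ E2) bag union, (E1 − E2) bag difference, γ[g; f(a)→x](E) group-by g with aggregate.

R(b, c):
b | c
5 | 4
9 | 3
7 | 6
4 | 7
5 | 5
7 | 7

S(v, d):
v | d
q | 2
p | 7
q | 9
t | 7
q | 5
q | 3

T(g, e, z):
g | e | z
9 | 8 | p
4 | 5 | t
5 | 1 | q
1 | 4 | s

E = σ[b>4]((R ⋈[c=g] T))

σ filters on b, owned by the left side.
E' = (σ[b>4](R) ⋈[c=g] T)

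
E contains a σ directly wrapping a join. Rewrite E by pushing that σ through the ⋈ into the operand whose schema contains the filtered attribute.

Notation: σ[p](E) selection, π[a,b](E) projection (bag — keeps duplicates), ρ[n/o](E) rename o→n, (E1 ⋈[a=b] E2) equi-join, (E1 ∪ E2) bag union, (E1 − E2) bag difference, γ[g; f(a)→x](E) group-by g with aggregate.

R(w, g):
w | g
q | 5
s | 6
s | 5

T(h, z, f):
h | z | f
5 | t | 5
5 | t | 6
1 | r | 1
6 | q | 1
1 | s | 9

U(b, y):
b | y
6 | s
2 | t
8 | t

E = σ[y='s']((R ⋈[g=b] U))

σ filters on y, owned by the right side.
E' = (R ⋈[g=b] σ[y='s'](U))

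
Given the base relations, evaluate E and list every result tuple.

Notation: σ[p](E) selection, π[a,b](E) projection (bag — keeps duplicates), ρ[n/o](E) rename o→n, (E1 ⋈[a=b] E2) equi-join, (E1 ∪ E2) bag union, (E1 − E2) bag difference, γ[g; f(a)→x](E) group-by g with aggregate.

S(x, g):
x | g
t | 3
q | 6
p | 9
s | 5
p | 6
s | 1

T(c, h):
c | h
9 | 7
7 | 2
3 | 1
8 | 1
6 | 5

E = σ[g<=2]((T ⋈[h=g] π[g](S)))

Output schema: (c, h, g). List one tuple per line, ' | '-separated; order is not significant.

Row counts bottom-up:
  T → 5
  S → 6
  π[g](S) → 6
  (T ⋈[h=g] π[g](S)) → 3
  σ[g<=2]((T ⋈[h=g] π[g](S))) → 2

== RESULT ==
c | h | g
3 | 1 | 1
8 | 1 | 1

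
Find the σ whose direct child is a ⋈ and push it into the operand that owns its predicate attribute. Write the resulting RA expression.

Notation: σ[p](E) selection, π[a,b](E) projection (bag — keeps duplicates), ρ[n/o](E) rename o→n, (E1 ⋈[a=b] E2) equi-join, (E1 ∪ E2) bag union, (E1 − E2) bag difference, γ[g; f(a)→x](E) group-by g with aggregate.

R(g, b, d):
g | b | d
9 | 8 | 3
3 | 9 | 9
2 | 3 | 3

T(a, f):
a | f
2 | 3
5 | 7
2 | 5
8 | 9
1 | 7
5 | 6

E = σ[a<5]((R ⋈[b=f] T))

σ filters on a, owned by the right side.
E' = (R ⋈[b=f] σ[a<5](T))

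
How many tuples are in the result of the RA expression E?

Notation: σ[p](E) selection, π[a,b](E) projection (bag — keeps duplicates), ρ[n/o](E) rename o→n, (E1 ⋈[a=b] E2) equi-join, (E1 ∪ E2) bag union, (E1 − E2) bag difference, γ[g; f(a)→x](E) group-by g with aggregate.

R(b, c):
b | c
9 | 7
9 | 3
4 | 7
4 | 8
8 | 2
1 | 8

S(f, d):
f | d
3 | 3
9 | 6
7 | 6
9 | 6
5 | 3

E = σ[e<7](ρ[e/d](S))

Stepwise |·|:
  S → 5
  ρ[e/d](S) → 5
  σ[e<7](ρ[e/d](S)) → 5

|E| = 5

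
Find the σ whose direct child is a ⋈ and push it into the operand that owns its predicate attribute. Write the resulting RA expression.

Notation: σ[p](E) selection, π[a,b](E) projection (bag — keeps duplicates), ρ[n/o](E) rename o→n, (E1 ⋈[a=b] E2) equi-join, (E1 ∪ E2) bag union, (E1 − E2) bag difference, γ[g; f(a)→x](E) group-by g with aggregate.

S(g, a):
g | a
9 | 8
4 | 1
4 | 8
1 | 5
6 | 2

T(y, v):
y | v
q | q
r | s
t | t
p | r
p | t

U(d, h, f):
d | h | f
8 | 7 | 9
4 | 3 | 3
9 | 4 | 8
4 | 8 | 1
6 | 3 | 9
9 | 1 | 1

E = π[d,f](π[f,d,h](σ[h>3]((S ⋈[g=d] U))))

σ filters on h, owned by the right side.
E' = π[d,f](π[f,d,h]((S ⋈[g=d] σ[h>3](U))))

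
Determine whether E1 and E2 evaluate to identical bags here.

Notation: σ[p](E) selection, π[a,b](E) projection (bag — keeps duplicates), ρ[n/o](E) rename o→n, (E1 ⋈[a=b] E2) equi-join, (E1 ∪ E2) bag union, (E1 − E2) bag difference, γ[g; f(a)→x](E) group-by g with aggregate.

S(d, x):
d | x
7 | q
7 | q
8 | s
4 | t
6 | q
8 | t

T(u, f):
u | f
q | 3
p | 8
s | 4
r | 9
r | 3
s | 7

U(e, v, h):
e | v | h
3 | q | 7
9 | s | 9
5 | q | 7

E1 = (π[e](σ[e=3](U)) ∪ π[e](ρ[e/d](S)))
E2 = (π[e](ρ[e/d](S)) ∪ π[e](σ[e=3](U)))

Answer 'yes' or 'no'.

E1 per-node cardinality:
  U → 3
  σ[e=3](U) → 1
  π[e](σ[e=3](U)) → 1
  S → 6
  ρ[e/d](S) → 6
  π[e](ρ[e/d](S)) → 6
  (π[e](σ[e=3](U)) ∪ π[e](ρ[e/d](S))) → 7
E2 per-node cardinality:
  S → 6
  ρ[e/d](S) → 6
  π[e](ρ[e/d](S)) → 6
  U → 3
  σ[e=3](U) → 1
  π[e](σ[e=3](U)) → 1
  (π[e](ρ[e/d](S)) ∪ π[e](σ[e=3](U))) → 7

E1 and E2 produce the same multiset:
e
3
4
6
7
7
8
8

yes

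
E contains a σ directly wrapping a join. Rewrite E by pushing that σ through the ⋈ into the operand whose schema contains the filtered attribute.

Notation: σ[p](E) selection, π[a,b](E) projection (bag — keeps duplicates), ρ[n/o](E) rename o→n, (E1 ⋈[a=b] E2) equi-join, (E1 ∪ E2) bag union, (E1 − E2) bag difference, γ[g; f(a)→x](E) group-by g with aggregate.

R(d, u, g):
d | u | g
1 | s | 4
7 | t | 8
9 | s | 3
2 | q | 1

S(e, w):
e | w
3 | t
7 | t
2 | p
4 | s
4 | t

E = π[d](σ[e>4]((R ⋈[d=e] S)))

σ filters on e, owned by the right side.
E' = π[d]((R ⋈[d=e] σ[e>4](S)))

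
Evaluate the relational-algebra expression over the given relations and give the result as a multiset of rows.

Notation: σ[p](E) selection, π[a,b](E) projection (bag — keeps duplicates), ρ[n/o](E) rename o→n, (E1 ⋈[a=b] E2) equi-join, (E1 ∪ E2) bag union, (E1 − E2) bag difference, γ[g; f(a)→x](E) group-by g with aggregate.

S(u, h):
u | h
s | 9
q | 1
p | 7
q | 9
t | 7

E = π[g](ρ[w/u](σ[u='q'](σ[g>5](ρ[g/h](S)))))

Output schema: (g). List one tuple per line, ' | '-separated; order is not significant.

Subexpression sizes:
  S → 5
  ρ[g/h](S) → 5
  σ[g>5](ρ[g/h](S)) → 4
  σ[u='q'](σ[g>5](ρ[g/h](S))) → 1
  ρ[w/u](σ[u='q'](σ[g>5](ρ[g/h](S)))) → 1
  π[g](ρ[w/u](σ[u='q'](σ[g>5](ρ[g/h](S))))) → 1

== RESULT ==
g
9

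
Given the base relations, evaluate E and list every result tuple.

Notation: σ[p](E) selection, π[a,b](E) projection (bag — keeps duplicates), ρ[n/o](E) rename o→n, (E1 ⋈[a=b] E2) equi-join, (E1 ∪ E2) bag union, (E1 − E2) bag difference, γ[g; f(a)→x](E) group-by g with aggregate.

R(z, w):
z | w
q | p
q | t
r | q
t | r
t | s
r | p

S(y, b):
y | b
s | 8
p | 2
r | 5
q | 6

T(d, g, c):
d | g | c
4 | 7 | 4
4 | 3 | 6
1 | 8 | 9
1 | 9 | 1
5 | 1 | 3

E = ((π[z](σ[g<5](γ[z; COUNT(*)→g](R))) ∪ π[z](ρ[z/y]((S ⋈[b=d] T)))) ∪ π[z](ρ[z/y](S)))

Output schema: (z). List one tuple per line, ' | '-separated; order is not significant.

Row counts bottom-up:
  R → 6
  γ[z; COUNT(*)→g](R) → 3
  σ[g<5](γ[z; COUNT(*)→g](R)) → 3
  π[z](σ[g<5](γ[z; COUNT(*)→g](R))) → 3
  S → 4
  T → 5
  (S ⋈[b=d] T) → 1
  ρ[z/y]((S ⋈[b=d] T)) → 1
  π[z](ρ[z/y]((S ⋈[b=d] T))) → 1
  (π[z](σ[g<5](γ[z; COUNT(*)→g](R))) ∪ π[z](ρ[z/y]((S ⋈[b=d] T)))) → 4
  S → 4
  ρ[z/y](S) → 4
  π[z](ρ[z/y](S)) → 4
  ((π[z](σ[g<5](γ[z; COUNT(*)→g](R))) ∪ π[z](ρ[z/y]((S ⋈[b=d] T)))) ∪ π[z](ρ[z/y](S))) → 8

== RESULT ==
z
p
q
q
r
r
r
s
t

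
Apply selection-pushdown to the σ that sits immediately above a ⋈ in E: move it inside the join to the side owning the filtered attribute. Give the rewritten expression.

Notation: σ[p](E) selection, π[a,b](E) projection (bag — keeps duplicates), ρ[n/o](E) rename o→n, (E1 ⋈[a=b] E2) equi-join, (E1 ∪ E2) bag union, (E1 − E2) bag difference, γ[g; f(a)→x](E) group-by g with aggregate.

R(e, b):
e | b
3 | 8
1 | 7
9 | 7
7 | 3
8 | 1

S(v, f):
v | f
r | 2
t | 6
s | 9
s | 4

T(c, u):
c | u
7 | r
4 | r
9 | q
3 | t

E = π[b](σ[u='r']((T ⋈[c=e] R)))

σ filters on u, owned by the left side.
E' = π[b]((σ[u='r'](T) ⋈[c=e] R))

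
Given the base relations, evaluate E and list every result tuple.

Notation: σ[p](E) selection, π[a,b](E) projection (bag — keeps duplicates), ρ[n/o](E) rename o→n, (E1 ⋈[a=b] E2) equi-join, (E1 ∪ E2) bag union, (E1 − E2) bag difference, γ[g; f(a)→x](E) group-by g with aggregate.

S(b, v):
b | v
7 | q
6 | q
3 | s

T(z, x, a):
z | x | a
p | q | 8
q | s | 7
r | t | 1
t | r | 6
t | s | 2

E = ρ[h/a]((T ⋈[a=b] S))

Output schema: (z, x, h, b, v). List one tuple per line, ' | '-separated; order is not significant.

Row counts bottom-up:
  T → 5
  S → 3
  (T ⋈[a=b] S) → 2
  ρ[h/a]((T ⋈[a=b] S)) → 2

== RESULT ==
z | x | h | b | v
q | s | 7 | 7 | q
t | r | 6 | 6 | q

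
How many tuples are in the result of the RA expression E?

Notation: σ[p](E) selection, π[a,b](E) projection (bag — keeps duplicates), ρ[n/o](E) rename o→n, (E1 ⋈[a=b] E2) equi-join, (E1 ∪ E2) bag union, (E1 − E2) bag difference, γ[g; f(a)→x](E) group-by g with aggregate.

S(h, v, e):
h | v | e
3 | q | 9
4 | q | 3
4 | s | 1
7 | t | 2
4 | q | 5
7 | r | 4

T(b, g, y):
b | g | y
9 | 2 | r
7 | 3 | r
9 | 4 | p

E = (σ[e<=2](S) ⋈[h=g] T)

Row counts bottom-up:
  S → 6
  σ[e<=2](S) → 2
  T → 3
  (σ[e<=2](S) ⋈[h=g] T) → 1

|E| = 1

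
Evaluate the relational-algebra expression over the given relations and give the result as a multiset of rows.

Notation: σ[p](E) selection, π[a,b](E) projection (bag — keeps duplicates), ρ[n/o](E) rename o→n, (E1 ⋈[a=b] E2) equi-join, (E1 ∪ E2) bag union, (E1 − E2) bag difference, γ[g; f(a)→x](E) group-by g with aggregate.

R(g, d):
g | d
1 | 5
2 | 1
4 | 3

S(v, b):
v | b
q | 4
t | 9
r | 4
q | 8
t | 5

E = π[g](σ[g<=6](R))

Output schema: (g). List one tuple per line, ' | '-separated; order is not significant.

Subexpression sizes:
  R → 3
  σ[g<=6](R) → 3
  π[g](σ[g<=6](R)) → 3

== RESULT ==
g
1
2
4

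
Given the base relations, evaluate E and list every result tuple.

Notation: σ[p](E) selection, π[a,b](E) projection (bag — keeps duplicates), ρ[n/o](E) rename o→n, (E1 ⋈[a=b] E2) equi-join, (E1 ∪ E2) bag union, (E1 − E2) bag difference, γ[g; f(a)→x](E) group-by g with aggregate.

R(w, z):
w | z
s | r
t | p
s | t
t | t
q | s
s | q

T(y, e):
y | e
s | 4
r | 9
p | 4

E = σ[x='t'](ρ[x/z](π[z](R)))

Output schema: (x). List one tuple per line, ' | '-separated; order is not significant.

Stepwise |·|:
  R → 6
  π[z](R) → 6
  ρ[x/z](π[z](R)) → 6
  σ[x='t'](ρ[x/z](π[z](R))) → 2

== RESULT ==
x
t
t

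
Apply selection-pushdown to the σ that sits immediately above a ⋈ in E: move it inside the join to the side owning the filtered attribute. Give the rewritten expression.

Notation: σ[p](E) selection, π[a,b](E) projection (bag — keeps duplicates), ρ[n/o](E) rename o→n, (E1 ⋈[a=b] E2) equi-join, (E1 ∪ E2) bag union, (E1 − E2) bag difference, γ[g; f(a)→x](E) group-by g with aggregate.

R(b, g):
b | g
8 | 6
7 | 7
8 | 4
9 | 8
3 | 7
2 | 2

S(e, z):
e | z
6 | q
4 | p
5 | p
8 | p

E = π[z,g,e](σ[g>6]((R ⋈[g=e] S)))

σ filters on g, owned by the left side.
E' = π[z,g,e]((σ[g>6](R) ⋈[g=e] S))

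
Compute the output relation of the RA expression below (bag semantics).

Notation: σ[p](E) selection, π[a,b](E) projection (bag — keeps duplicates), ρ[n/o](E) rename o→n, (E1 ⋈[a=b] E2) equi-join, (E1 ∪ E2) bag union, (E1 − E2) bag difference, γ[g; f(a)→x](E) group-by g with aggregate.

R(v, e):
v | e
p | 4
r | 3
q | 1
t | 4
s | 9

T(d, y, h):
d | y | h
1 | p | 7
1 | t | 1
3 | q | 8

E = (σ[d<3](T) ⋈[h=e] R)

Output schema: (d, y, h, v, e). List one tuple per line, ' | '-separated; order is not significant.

Subexpression sizes:
  T → 3
  σ[d<3](T) → 2
  R → 5
  (σ[d<3](T) ⋈[h=e] R) → 1

== RESULT ==
d | y | h | v | e
1 | t | 1 | q | 1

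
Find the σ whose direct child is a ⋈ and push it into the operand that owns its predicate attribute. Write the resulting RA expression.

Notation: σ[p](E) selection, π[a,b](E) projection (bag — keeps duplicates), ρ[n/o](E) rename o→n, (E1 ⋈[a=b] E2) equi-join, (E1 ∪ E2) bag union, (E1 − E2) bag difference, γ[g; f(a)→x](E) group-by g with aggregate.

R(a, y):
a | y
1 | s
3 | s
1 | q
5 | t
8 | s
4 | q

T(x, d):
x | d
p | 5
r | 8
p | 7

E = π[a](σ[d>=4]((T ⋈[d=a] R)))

σ filters on d, owned by the left side.
E' = π[a]((σ[d>=4](T) ⋈[d=a] R))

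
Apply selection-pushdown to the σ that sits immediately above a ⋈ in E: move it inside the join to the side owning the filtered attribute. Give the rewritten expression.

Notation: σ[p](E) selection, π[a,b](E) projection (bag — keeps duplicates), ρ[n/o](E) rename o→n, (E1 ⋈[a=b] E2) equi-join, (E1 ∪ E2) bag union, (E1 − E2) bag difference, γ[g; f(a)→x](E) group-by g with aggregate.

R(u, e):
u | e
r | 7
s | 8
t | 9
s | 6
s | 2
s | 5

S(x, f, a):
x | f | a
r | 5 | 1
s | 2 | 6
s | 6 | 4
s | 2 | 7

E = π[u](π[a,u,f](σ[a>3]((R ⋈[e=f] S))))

σ filters on a, owned by the right side.
E' = π[u](π[a,u,f]((R ⋈[e=f] σ[a>3](S))))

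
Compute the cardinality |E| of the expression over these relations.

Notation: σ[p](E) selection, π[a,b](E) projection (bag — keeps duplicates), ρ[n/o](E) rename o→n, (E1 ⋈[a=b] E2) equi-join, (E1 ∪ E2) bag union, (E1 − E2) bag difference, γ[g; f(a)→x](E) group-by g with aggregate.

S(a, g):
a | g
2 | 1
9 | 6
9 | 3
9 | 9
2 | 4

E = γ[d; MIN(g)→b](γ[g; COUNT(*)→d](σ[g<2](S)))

Per-node cardinality:
  S → 5
  σ[g<2](S) → 1
  γ[g; COUNT(*)→d](σ[g<2](S)) → 1
  γ[d; MIN(g)→b](γ[g; COUNT(*)→d](σ[g<2](S))) → 1

|E| = 1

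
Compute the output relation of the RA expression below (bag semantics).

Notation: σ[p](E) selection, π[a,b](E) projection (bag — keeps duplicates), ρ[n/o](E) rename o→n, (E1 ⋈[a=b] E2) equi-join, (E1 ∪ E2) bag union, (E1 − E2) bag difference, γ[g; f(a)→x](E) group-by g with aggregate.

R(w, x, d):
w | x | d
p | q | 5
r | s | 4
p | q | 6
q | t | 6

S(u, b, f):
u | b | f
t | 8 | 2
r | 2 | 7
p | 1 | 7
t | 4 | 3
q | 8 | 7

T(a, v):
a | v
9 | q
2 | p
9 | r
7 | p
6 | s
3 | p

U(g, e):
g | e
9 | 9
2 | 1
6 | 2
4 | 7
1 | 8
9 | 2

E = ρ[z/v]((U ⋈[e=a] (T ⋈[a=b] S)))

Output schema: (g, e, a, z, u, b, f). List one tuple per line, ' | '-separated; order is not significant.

Stepwise |·|:
  U → 6
  T → 6
  S → 5
  (T ⋈[a=b] S) → 1
  (U ⋈[e=a] (T ⋈[a=b] S)) → 2
  ρ[z/v]((U ⋈[e=a] (T ⋈[a=b] S))) → 2

== RESULT ==
g | e | a | z | u | b | f
6 | 2 | 2 | p | r | 2 | 7
9 | 2 | 2 | p | r | 2 | 7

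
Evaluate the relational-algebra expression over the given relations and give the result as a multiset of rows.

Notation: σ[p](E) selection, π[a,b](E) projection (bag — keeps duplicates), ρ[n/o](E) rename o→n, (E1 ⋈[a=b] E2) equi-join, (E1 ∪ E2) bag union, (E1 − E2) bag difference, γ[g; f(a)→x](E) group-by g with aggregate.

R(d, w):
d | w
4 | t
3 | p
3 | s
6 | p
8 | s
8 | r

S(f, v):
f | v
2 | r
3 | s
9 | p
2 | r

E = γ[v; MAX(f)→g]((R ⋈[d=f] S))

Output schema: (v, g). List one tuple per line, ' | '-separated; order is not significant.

Per-node cardinality:
  R → 6
  S → 4
  (R ⋈[d=f] S) → 2
  γ[v; MAX(f)→g]((R ⋈[d=f] S)) → 1

== RESULT ==
v | g
s | 3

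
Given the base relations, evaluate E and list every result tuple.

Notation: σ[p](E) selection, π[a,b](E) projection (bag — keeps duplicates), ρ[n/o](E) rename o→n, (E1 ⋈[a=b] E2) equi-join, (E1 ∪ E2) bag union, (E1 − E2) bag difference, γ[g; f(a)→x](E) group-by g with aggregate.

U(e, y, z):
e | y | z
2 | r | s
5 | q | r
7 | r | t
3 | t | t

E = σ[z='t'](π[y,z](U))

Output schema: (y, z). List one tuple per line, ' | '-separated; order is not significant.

Subexpression sizes:
  U → 4
  π[y,z](U) → 4
  σ[z='t'](π[y,z](U)) → 2

== RESULT ==
y | z
r | t
t | t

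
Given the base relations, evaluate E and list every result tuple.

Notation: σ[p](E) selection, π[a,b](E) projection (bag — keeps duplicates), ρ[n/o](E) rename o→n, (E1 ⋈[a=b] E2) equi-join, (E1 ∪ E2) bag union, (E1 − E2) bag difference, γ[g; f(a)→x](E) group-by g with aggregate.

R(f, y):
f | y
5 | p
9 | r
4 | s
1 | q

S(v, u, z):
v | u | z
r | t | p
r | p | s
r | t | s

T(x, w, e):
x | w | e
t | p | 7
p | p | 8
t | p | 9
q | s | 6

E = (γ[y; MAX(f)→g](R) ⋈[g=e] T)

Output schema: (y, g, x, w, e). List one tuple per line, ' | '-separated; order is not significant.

Per-node cardinality:
  R → 4
  γ[y; MAX(f)→g](R) → 4
  T → 4
  (γ[y; MAX(f)→g](R) ⋈[g=e] T) → 1

== RESULT ==
y | g | x | w | e
r | 9 | t | p | 9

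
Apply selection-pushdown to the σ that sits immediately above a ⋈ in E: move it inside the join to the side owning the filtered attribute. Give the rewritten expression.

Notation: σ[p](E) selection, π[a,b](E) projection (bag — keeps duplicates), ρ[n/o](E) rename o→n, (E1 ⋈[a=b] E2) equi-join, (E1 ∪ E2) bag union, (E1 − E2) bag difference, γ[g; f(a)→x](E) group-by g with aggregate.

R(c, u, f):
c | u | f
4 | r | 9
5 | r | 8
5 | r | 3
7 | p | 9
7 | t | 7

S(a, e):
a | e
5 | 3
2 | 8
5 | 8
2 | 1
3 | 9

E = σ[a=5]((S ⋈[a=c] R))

σ filters on a, owned by the left side.
E' = (σ[a=5](S) ⋈[a=c] R)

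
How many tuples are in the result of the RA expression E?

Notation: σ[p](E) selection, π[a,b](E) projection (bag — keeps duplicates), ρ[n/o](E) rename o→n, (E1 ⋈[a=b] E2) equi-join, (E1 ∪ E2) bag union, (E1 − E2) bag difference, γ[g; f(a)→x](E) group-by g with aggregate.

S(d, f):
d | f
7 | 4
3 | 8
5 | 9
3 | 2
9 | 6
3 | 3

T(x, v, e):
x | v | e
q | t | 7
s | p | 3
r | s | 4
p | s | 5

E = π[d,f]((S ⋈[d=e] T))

Stepwise |·|:
  S → 6
  T → 4
  (S ⋈[d=e] T) → 5
  π[d,f]((S ⋈[d=e] T)) → 5

|E| = 5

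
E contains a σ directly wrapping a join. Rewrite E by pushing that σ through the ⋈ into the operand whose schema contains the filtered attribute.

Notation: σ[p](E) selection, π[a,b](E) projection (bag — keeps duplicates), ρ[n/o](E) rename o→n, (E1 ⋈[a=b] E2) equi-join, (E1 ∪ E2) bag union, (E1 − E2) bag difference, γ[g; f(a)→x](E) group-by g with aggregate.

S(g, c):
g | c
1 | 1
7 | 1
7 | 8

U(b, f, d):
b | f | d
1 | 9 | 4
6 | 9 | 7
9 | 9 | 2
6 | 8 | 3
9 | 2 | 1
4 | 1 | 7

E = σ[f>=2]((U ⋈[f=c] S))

σ filters on f, owned by the left side.
E' = (σ[f>=2](U) ⋈[f=c] S)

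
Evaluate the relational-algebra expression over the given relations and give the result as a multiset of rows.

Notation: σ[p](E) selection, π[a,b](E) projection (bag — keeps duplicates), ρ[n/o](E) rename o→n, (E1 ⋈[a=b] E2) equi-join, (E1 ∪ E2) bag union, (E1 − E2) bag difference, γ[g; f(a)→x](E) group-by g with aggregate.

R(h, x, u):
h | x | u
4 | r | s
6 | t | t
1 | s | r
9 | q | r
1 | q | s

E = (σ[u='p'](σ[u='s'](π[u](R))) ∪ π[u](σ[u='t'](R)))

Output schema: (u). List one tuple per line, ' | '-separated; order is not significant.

Per-node cardinality:
  R → 5
  π[u](R) → 5
  σ[u='s'](π[u](R)) → 2
  σ[u='p'](σ[u='s'](π[u](R))) → 0
  R → 5
  σ[u='t'](R) → 1
  π[u](σ[u='t'](R)) → 1
  (σ[u='p'](σ[u='s'](π[u](R))) ∪ π[u](σ[u='t'](R))) → 1

== RESULT ==
u
t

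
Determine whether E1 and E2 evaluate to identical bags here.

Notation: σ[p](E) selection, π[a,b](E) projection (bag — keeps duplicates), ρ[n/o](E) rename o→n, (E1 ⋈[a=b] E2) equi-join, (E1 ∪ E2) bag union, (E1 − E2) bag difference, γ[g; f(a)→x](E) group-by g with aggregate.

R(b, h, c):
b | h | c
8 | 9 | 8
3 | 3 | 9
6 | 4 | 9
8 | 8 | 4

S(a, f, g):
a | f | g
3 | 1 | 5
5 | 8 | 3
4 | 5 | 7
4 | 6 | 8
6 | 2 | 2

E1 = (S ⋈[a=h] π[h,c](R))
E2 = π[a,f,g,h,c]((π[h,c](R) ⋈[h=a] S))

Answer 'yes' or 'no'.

E1 row counts bottom-up:
  S → 5
  R → 4
  π[h,c](R) → 4
  (S ⋈[a=h] π[h,c](R)) → 3
E2 row counts bottom-up:
  R → 4
  π[h,c](R) → 4
  S → 5
  (π[h,c](R) ⋈[h=a] S) → 3
  π[a,f,g,h,c]((π[h,c](R) ⋈[h=a] S)) → 3

E1 and E2 produce the same multiset:
a | f | g | h | c
3 | 1 | 5 | 3 | 9
4 | 5 | 7 | 4 | 9
4 | 6 | 8 | 4 | 9

yes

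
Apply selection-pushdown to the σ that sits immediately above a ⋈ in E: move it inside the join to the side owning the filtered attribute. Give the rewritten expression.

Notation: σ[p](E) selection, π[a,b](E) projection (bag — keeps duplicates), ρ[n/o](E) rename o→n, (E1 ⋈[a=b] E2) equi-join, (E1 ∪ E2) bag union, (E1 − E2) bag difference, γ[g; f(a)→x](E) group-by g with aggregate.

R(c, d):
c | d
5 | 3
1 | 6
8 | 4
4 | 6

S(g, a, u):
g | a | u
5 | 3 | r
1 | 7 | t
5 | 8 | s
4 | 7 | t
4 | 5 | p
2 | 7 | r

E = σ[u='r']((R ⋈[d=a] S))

σ filters on u, owned by the right side.
E' = (R ⋈[d=a] σ[u='r'](S))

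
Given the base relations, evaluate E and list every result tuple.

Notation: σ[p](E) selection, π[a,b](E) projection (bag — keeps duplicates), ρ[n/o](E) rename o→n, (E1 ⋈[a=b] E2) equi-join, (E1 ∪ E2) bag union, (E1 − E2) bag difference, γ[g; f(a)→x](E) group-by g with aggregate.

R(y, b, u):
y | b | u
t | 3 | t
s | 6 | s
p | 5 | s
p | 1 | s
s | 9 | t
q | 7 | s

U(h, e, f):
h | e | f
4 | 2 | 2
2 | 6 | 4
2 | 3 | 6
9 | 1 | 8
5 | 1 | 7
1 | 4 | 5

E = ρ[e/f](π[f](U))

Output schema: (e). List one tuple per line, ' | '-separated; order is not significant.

Per-node cardinality:
  U → 6
  π[f](U) → 6
  ρ[e/f](π[f](U)) → 6

== RESULT ==
e
2
4
5
6
7
8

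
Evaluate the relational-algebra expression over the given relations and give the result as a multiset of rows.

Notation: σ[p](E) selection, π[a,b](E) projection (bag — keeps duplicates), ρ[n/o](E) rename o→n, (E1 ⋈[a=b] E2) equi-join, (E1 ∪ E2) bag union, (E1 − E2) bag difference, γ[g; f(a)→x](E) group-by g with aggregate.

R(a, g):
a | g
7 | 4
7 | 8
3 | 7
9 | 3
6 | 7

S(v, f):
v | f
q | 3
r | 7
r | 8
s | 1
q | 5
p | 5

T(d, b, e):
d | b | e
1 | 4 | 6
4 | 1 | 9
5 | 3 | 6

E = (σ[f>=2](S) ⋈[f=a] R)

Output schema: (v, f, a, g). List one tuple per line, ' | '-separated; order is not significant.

Row counts bottom-up:
  S → 6
  σ[f>=2](S) → 5
  R → 5
  (σ[f>=2](S) ⋈[f=a] R) → 3

== RESULT ==
v | f | a | g
q | 3 | 3 | 7
r | 7 | 7 | 4
r | 7 | 7 | 8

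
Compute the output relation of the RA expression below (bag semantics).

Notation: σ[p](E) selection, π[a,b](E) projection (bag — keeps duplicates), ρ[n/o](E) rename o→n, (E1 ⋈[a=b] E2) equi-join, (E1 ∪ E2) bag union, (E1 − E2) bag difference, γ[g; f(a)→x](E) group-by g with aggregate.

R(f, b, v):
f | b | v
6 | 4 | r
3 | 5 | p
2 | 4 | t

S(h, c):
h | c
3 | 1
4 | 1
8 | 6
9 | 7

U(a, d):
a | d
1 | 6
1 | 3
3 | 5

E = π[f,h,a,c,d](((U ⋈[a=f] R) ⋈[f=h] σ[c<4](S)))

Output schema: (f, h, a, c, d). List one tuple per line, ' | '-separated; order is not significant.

Stepwise |·|:
  U → 3
  R → 3
  (U ⋈[a=f] R) → 1
  S → 4
  σ[c<4](S) → 2
  ((U ⋈[a=f] R) ⋈[f=h] σ[c<4](S)) → 1
  π[f,h,a,c,d](((U ⋈[a=f] R) ⋈[f=h] σ[c<4](S))) → 1

== RESULT ==
f | h | a | c | d
3 | 3 | 3 | 1 | 5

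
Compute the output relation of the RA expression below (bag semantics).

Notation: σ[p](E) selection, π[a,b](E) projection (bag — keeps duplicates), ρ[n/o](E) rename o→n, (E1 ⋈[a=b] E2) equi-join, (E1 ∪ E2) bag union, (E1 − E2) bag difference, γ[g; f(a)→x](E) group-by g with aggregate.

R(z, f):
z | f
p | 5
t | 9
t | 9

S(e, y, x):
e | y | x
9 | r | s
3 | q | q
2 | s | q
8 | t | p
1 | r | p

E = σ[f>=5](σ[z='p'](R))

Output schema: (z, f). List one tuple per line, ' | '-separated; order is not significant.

Stepwise |·|:
  R → 3
  σ[z='p'](R) → 1
  σ[f>=5](σ[z='p'](R)) → 1

== RESULT ==
z | f
p | 5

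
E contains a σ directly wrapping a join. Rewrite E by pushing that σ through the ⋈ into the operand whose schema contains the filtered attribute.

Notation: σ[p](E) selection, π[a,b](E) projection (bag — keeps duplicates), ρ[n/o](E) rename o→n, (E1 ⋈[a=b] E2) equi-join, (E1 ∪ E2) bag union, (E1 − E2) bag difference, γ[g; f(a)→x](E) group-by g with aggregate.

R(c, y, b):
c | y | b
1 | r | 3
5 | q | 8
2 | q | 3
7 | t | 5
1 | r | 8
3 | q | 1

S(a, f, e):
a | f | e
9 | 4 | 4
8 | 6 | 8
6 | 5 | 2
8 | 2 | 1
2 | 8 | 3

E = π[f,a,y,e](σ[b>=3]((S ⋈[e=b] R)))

σ filters on b, owned by the right side.
E' = π[f,a,y,e]((S ⋈[e=b] σ[b>=3](R)))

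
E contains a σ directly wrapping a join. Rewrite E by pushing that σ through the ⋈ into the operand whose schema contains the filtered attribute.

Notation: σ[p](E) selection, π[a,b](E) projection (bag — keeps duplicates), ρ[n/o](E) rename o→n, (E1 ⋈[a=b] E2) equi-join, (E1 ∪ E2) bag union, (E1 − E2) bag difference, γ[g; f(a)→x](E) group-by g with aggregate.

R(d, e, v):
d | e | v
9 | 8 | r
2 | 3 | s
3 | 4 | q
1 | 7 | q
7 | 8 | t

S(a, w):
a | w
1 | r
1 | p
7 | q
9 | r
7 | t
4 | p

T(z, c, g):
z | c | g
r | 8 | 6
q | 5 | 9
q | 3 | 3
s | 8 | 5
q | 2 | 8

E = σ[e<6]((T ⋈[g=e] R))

σ filters on e, owned by the right side.
E' = (T ⋈[g=e] σ[e<6](R))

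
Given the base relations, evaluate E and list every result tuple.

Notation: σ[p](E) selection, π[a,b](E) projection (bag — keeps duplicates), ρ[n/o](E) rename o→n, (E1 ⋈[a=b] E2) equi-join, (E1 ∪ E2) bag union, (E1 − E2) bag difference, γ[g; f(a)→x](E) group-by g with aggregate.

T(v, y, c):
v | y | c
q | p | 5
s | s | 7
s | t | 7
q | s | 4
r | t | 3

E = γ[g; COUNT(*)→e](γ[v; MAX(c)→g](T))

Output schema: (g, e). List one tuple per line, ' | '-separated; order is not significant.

Per-node cardinality:
  T → 5
  γ[v; MAX(c)→g](T) → 3
  γ[g; COUNT(*)→e](γ[v; MAX(c)→g](T)) → 3

== RESULT ==
g | e
3 | 1
5 | 1
7 | 1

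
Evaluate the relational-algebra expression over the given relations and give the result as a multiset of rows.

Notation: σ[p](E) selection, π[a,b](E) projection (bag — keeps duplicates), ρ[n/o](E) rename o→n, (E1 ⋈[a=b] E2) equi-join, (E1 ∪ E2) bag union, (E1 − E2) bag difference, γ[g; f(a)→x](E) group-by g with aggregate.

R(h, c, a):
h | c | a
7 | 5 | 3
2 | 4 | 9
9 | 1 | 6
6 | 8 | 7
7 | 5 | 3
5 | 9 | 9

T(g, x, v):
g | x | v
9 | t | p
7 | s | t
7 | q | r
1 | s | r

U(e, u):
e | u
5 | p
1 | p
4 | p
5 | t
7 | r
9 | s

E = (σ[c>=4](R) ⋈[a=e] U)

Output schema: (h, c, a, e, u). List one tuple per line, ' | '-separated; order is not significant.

Stepwise |·|:
  R → 6
  σ[c>=4](R) → 5
  U → 6
  (σ[c>=4](R) ⋈[a=e] U) → 3

== RESULT ==
h | c | a | e | u
2 | 4 | 9 | 9 | s
5 | 9 | 9 | 9 | s
6 | 8 | 7 | 7 | r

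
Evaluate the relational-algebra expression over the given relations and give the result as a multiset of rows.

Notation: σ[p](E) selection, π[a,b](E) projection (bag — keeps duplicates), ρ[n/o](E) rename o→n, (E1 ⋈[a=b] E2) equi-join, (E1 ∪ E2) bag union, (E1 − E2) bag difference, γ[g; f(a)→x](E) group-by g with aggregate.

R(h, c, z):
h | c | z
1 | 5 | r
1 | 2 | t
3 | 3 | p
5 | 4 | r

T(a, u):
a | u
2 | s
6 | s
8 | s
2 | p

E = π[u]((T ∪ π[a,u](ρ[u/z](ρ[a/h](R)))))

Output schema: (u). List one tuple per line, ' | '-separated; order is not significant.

Per-node cardinality:
  T → 4
  R → 4
  ρ[a/h](R) → 4
  ρ[u/z](ρ[a/h](R)) → 4
  π[a,u](ρ[u/z](ρ[a/h](R))) → 4
  (T ∪ π[a,u](ρ[u/z](ρ[a/h](R)))) → 8
  π[u]((T ∪ π[a,u](ρ[u/z](ρ[a/h](R))))) → 8

== RESULT ==
u
p
p
r
r
s
s
s
t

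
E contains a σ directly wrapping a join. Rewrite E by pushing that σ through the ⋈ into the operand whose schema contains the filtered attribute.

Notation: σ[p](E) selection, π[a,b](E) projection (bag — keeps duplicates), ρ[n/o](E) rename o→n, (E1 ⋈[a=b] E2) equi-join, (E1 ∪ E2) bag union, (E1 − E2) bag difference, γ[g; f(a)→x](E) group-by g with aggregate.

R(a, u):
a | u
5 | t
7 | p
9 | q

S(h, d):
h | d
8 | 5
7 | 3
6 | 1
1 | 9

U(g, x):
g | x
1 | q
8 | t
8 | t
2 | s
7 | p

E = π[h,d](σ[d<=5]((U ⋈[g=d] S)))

σ filters on d, owned by the right side.
E' = π[h,d]((U ⋈[g=d] σ[d<=5](S)))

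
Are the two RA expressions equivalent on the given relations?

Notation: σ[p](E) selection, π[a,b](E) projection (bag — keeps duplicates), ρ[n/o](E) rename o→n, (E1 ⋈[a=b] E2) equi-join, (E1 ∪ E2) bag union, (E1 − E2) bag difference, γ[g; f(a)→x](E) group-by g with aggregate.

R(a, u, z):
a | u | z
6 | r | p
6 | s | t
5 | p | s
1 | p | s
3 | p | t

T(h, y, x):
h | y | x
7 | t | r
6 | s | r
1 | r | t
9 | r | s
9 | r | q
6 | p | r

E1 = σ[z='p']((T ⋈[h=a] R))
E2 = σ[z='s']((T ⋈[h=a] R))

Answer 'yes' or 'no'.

E1 row counts bottom-up:
  T → 6
  R → 5
  (T ⋈[h=a] R) → 5
  σ[z='p']((T ⋈[h=a] R)) → 2
E2 row counts bottom-up:
  T → 6
  R → 5
  (T ⋈[h=a] R) → 5
  σ[z='s']((T ⋈[h=a] R)) → 1

E1 result:
h | y | x | a | u | z
6 | p | r | 6 | r | p
6 | s | r | 6 | r | p
E2 result:
h | y | x | a | u | z
1 | r | t | 1 | p | s
Witness: (6, 's', 'r', 6, 'r', 'p') appears 1× in E1 but 0× in E2.

no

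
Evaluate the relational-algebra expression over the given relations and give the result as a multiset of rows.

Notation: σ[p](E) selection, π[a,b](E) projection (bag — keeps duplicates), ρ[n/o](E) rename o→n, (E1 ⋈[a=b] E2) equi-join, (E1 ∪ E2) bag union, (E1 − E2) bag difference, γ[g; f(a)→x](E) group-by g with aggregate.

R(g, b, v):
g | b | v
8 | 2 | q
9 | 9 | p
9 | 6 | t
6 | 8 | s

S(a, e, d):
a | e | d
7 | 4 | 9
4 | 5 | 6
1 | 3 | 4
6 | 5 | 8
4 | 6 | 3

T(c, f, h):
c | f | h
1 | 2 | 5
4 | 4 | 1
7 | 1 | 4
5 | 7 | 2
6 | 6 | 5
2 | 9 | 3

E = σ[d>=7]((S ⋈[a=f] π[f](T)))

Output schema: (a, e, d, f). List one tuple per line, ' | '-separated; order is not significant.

Row counts bottom-up:
  S → 5
  T → 6
  π[f](T) → 6
  (S ⋈[a=f] π[f](T)) → 5
  σ[d>=7]((S ⋈[a=f] π[f](T))) → 2

== RESULT ==
a | e | d | f
6 | 5 | 8 | 6
7 | 4 | 9 | 7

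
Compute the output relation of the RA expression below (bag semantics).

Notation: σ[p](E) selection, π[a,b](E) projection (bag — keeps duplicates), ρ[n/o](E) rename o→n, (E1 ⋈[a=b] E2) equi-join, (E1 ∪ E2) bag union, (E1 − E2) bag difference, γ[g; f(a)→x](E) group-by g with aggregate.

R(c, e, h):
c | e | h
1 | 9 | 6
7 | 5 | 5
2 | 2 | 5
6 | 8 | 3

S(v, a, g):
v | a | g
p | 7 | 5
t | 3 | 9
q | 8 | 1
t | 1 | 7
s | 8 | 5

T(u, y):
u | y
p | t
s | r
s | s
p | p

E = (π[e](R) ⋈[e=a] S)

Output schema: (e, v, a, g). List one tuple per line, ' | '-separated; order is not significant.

Row counts bottom-up:
  R → 4
  π[e](R) → 4
  S → 5
  (π[e](R) ⋈[e=a] S) → 2

== RESULT ==
e | v | a | g
8 | q | 8 | 1
8 | s | 8 | 5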